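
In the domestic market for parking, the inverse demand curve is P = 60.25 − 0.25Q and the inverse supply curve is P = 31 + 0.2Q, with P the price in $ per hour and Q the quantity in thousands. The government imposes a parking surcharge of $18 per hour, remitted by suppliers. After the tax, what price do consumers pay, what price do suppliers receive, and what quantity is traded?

Rewrite in direct form: Qd = 241 − 4P and Qs = 5P − 155.
Without the tax, 241 − 4P = 5P − 155 gives 9P = 396, so P* = $44 and Q* = 65.
With the tax collected from suppliers, supply shifts: Qs = 5(P − 18) − 155.
Solving gives Q = 25 with consumers paying $54 and suppliers receiving $36 (the $18 wedge).

Consumers pay $54; suppliers receive $36; quantity = 25.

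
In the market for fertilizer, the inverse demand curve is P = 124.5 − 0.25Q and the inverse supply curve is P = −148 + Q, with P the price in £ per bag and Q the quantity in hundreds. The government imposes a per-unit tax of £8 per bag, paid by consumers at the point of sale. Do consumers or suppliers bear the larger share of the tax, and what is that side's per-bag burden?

Inverting to Q(P) form: Qd = 498 − 4P; Qs = P + 148.
Without the tax, 498 − 4P = P + 148 gives 5P = 350, so P* = £70 and Q* = 218.
With the tax collected from consumers, demand (in seller-price terms) shifts: Qd = 498 − 4(P + 8).
New equilibrium: consumers pay £71.6, suppliers receive £63.6, Q = 211.6. (Wedge: Pb − Ps = 8.)
Per-bag burden: consumers £1.6, suppliers £6.4.
Suppliers take the larger share because supply is less price-elastic here (demand slope 4 vs supply slope 1).

Suppliers bear the larger share: £6.4 per bag.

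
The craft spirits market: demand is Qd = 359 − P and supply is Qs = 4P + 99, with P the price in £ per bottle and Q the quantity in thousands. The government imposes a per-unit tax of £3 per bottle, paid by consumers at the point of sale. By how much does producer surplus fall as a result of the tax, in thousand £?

Without the tax, 359 − P = 4P + 99 gives 5P = 260, so P* = £52 and Q* = 307.
With the tax collected from consumers, demand (in seller-price terms) shifts: Qd = 359 − (P + 3).
Solving gives Q = 304.6 with consumers paying £54.4 and suppliers receiving £51.4 (the £3 wedge).
ΔPS is the trapezoid between Q = 304.6 and Q = 307 of height £0.6: ½ · (307 + 304.6) · 0.6 = £183.48.

Producer surplus falls by £183.48 thousand.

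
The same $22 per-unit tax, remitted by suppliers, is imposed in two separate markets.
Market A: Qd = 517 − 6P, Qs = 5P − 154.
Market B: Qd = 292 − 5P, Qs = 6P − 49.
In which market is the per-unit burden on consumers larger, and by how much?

Market B, by $2.

Market A: pre-tax P* = $61, Q* = 151; post-tax Q = 91; per-unit burden on consumers = $10.
Market B: pre-tax P* = $31, Q* = 137; post-tax Q = 77; per-unit burden on consumers = $12.
Difference: $10 vs $12 → market B is larger by $2.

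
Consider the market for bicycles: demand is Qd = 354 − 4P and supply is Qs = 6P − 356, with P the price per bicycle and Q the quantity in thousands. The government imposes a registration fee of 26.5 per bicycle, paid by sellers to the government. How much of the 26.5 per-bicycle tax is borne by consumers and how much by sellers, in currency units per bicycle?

Consumers bear 15.9 per bicycle; sellers bear 10.6 per bicycle.

Without the tax, 354 − 4P = 6P − 356 gives 10P = 710, so P* = 71 and Q* = 70.
With the tax collected from sellers, supply shifts: Qs = 6(P − 26.5) − 356.
Solving gives Q = 6.4 with consumers paying 86.9 and sellers receiving 60.4 (the 26.5 wedge).
Burden on consumers: 15.9; on sellers: 10.6. (They sum to 26.5.)
The less price-elastic side of the market bears the larger share of a per-unit tax.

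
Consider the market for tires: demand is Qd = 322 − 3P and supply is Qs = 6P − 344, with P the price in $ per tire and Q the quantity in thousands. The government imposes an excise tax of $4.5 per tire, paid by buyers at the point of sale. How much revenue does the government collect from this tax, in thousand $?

Tax revenue = $409.5 thousand.

Without the tax, 322 − 3P = 6P − 344 gives 9P = 666, so P* = $74 and Q* = 100.
With the tax collected from buyers, demand (in seller-price terms) shifts: Qd = 322 − 3(P + 4.5).
New equilibrium: buyers pay $77, sellers receive $72.5, Q = 91. (Wedge: Pb − Ps = 4.5.)
Revenue = t · Q = 4.5 · 91 = $409.5.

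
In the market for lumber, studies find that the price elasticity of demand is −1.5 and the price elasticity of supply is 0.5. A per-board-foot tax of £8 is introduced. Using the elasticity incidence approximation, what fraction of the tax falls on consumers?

Consumers' share ≈ 0.25.

Incidence ratio: consumers' share ≈ εs / (εs + |εd|) = 0.5 / (0.5 + 1.5) = 0.25.
Supply is the less elastic side, so consumers bear the smaller share.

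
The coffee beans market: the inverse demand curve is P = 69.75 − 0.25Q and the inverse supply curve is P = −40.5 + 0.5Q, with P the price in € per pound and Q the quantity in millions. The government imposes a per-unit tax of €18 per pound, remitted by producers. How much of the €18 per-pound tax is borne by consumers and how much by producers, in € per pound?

Inverting to Q(P) form: Qd = 279 − 4P; Qs = 2P + 81.
Without the tax, 279 − 4P = 2P + 81 gives 6P = 198, so P* = €33 and Q* = 147.
With the tax collected from producers, supply shifts: Qs = 2(P − 18) + 81.
New equilibrium: consumers pay €39, producers receive €21, Q = 123. (Wedge: Pb − Ps = 18.)
Burden on consumers: €6; on producers: €12. (They sum to €18.)
The less price-elastic side of the market bears the larger share of a per-unit tax.

Consumers bear €6 per pound; producers bear €12 per pound.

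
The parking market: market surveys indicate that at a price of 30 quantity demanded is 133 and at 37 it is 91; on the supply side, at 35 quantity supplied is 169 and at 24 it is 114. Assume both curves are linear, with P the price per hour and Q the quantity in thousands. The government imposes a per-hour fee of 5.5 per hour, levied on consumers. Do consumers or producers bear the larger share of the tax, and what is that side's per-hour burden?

Demand slope: (91 − 133)/(37 − 30) = -6, so Qd = 313 − 6P.
Supply slope: (114 − 169)/(24 − 35) = 5, so Qs = 5P − 6.
Before the tax: set 313 − 6P = 5P − 6 → P* = 29, Q* = 139.
With the tax collected from consumers, demand (in seller-price terms) shifts: Qd = 313 − 6(P + 5.5).
Solving gives Q = 124 with consumers paying 31.5 and producers receiving 26 (the 5.5 wedge).
Per-hour burden: consumers 2.5, producers 3.
Producers take the larger share because supply is less price-elastic here (demand slope 6 vs supply slope 5).
The less price-elastic side of the market bears the larger share of a per-unit tax.

Producers bear the larger share: 3 per hour.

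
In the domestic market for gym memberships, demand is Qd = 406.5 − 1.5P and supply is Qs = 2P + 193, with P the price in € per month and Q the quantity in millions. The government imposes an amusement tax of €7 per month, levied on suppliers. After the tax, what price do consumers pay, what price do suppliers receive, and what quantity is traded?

Consumers pay €65; suppliers receive €58; quantity = 309.

Before the tax: set 406.5 − 1.5P = 2P + 193 → P* = €61, Q* = 315.
With the tax collected from suppliers, supply shifts: Qs = 2(P − 7) + 193.
New equilibrium: consumers pay €65, suppliers receive €58, Q = 309. (Wedge: Pb − Ps = 7.)
The less price-elastic side of the market bears the larger share of a per-unit tax.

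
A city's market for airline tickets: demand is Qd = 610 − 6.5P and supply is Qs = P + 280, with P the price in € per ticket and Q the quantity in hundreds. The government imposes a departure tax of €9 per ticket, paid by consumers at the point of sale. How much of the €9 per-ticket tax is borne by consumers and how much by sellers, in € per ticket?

Before the tax: set 610 − 6.5P = P + 280 → P* = €44, Q* = 324.
With the tax collected from consumers, demand (in seller-price terms) shifts: Qd = 610 − 6.5(P + 9).
New equilibrium: consumers pay €45.2, sellers receive €36.2, Q = 316.2. (Wedge: Pb − Ps = 9.)
Burden on consumers: €1.2; on sellers: €7.8. (They sum to €9.)
The less price-elastic side of the market bears the larger share of a per-unit tax.

Consumers bear €1.2 per ticket; sellers bear €7.8 per ticket.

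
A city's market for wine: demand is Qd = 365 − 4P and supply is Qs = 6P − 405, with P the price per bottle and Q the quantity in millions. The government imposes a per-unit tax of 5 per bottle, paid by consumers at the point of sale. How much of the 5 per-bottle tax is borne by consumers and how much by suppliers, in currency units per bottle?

Before the tax: set 365 − 4P = 6P − 405 → P* = 77, Q* = 57.
With the tax collected from consumers, demand (in seller-price terms) shifts: Qd = 365 − 4(P + 5).
New equilibrium: consumers pay 80, suppliers receive 75, Q = 45. (Wedge: Pb − Ps = 5.)
Burden on consumers: 3; on suppliers: 2. (They sum to 5.)

Consumers bear 3 per bottle; suppliers bear 2 per bottle.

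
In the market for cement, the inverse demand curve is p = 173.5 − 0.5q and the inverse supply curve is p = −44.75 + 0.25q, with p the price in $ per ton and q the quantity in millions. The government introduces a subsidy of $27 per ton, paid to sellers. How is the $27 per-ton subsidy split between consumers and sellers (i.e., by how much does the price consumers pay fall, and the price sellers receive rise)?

Consumers gain $18 per ton; sellers gain $9 per ton.

Inverting to q(p) form: qd = 347 − 2p; qs = 4p + 179.
Before the subsidy: set 347 − 2p = 4p + 179 → p* = $28, q* = 291.
With a per-unit subsidy paid to sellers, each receives p + 27 per unit sold, so supply becomes qs = 4(p + 27) + 179.
Solving gives q = 327 with consumers paying $10 and sellers receiving $37 (the $27 wedge).
Gain to consumers: $18; to sellers: $9. (They sum to $27.)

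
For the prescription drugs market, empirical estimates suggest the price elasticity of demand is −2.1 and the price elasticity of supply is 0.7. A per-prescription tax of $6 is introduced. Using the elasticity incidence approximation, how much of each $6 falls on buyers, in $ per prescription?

Buyers bear ≈ $1.5 per prescription.

Incidence ratio: buyers' share ≈ εs / (εs + |εd|) = 0.7 / (0.7 + 2.1) = 0.25.
So buyers bear ≈ 0.25 × $6 = $1.5; suppliers bear $4.5.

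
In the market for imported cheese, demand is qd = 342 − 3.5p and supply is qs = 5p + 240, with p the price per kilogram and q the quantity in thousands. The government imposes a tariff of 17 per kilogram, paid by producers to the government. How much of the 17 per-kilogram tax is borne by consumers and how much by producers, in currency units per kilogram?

Before the tax: set 342 − 3.5p = 5p + 240 → p* = 12, q* = 300.
With the tax collected from producers, supply shifts: qs = 5(p − 17) + 240.
Solving gives q = 265 with consumers paying 22 and producers receiving 5 (the 17 wedge).
Burden on consumers: 10; on producers: 7. (They sum to 17.)

Consumers bear 10 per kilogram; producers bear 7 per kilogram.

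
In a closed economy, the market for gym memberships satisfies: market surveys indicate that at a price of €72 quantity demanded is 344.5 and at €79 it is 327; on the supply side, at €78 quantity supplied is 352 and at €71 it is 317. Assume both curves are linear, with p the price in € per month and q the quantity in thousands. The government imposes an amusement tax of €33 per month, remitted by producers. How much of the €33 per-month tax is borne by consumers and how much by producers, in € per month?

Demand slope: (327 − 344.5)/(79 − 72) = -2.5, so qd = 524.5 − 2.5p.
Supply slope: (317 − 352)/(71 − 78) = 5, so qs = 5p − 38.
Before the tax: set 524.5 − 2.5p = 5p − 38 → p* = €75, q* = 337.
With the tax collected from producers, supply shifts: qs = 5(p − 33) − 38.
New equilibrium: consumers pay €97, producers receive €64, q = 282. (Wedge: pb − ps = 33.)
Burden on consumers: €22; on producers: €11. (They sum to €33.)
The less price-elastic side of the market bears the larger share of a per-unit tax.

Consumers bear €22 per month; producers bear €11 per month.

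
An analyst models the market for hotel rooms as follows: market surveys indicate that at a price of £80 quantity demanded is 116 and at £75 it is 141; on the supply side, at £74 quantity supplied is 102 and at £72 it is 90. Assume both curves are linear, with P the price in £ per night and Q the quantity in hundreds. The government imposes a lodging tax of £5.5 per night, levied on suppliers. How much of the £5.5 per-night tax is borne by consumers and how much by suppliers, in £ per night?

Consumers bear £3 per night; suppliers bear £2.5 per night.

Demand slope: (141 − 116)/(75 − 80) = -5, so Qd = 516 − 5P.
Supply slope: (90 − 102)/(72 − 74) = 6, so Qs = 6P − 342.
Without the tax, 516 − 5P = 6P − 342 gives 11P = 858, so P* = £78 and Q* = 126.
With the tax collected from suppliers, supply shifts: Qs = 6(P − 5.5) − 342.
Solving gives Q = 111 with consumers paying £81 and suppliers receiving £75.5 (the £5.5 wedge).
Burden on consumers: £3; on suppliers: £2.5. (They sum to £5.5.)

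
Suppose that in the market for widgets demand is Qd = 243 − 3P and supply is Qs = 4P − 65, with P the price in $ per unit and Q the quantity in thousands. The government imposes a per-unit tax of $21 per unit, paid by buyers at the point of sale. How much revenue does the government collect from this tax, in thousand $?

Tax revenue = $1575 thousand.

Without the tax, 243 − 3P = 4P − 65 gives 7P = 308, so P* = $44 and Q* = 111.
With the tax collected from buyers, demand (in seller-price terms) shifts: Qd = 243 − 3(P + 21).
Solving gives Q = 75 with buyers paying $56 and producers receiving $35 (the $21 wedge).
Revenue = t · Q = 21 · 75 = $1575.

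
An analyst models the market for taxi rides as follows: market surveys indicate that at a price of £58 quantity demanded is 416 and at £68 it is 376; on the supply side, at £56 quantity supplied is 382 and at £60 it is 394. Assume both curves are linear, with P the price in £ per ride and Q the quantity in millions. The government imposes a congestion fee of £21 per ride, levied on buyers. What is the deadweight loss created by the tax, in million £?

Demand slope: (376 − 416)/(68 − 58) = -4, so Qd = 648 − 4P.
Supply slope: (394 − 382)/(60 − 56) = 3, so Qs = 3P + 214.
Before the tax: set 648 − 4P = 3P + 214 → P* = £62, Q* = 400.
With the tax collected from buyers, demand (in seller-price terms) shifts: Qd = 648 − 4(P + 21).
New equilibrium: buyers pay £71, sellers receive £50, Q = 364. (Wedge: Pb − Ps = 21.)
Quantity falls by |ΔQ| = |400 − 364| = 36.
DWL = ½ · t · |ΔQ| = ½ · 21 · 36 = £378.

Deadweight loss = £378 million.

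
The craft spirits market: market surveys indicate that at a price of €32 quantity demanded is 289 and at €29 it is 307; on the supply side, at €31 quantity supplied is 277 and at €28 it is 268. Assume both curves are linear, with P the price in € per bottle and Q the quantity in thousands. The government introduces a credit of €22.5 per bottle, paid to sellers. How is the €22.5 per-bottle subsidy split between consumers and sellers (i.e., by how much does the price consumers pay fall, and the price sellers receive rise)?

Demand slope: (307 − 289)/(29 − 32) = -6, so Qd = 481 − 6P.
Supply slope: (268 − 277)/(28 − 31) = 3, so Qs = 3P + 184.
Before the subsidy: set 481 − 6P = 3P + 184 → P* = €33, Q* = 283.
With a per-unit subsidy paid to sellers, each receives P + 22.5 per unit sold, so supply becomes Qs = 3(P + 22.5) + 184.
Solving gives Q = 328 with consumers paying €25.5 and sellers receiving €48 (the €22.5 wedge).
Gain to consumers: €7.5; to sellers: €15. (They sum to €22.5.)

Consumers gain €7.5 per bottle; sellers gain €15 per bottle.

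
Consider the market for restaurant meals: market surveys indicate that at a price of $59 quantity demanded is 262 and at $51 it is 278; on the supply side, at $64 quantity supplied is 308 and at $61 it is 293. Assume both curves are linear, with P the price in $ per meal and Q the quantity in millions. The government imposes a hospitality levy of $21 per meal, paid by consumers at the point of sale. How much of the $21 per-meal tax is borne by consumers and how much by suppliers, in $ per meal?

Demand slope: (278 − 262)/(51 − 59) = -2, so Qd = 380 − 2P.
Supply slope: (293 − 308)/(61 − 64) = 5, so Qs = 5P − 12.
Without the tax, 380 − 2P = 5P − 12 gives 7P = 392, so P* = $56 and Q* = 268.
With the tax collected from consumers, demand (in seller-price terms) shifts: Qd = 380 − 2(P + 21).
New equilibrium: consumers pay $71, suppliers receive $50, Q = 238. (Wedge: Pb − Ps = 21.)
Burden on consumers: $15; on suppliers: $6. (They sum to $21.)
The less price-elastic side of the market bears the larger share of a per-unit tax.

Consumers bear $15 per meal; suppliers bear $6 per meal.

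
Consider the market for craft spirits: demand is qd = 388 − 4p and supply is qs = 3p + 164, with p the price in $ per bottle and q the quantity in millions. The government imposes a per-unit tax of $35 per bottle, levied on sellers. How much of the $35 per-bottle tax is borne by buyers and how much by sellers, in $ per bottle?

Buyers bear $15 per bottle; sellers bear $20 per bottle.

Without the tax, 388 − 4p = 3p + 164 gives 7p = 224, so p* = $32 and q* = 260.
With the tax collected from sellers, supply shifts: qs = 3(p − 35) + 164.
Solving gives q = 200 with buyers paying $47 and sellers receiving $12 (the $35 wedge).
Burden on buyers: $15; on sellers: $20. (They sum to $35.)
The less price-elastic side of the market bears the larger share of a per-unit tax.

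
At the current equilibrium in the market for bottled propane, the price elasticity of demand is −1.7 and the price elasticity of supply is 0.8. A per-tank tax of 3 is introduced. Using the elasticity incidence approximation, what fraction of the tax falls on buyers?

Incidence ratio: buyers' share ≈ εs / (εs + |εd|) = 0.8 / (0.8 + 1.7) = 0.32.
Supply is the less elastic side, so buyers bear the smaller share.

Buyers' share ≈ 0.32.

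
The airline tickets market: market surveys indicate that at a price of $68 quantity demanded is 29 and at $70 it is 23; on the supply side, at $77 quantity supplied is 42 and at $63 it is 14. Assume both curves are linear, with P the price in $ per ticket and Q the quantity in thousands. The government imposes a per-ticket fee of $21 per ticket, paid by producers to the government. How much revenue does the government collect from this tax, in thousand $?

Tax revenue = $16.8 thousand.

Demand slope: (23 − 29)/(70 − 68) = -3, so Qd = 233 − 3P.
Supply slope: (14 − 42)/(63 − 77) = 2, so Qs = 2P − 112.
Without the tax, 233 − 3P = 2P − 112 gives 5P = 345, so P* = $69 and Q* = 26.
With the tax collected from producers, supply shifts: Qs = 2(P − 21) − 112.
New equilibrium: buyers pay $77.4, producers receive $56.4, Q = 0.8. (Wedge: Pb − Ps = 21.)
Revenue = t · Q = 21 · 0.8 = $16.8.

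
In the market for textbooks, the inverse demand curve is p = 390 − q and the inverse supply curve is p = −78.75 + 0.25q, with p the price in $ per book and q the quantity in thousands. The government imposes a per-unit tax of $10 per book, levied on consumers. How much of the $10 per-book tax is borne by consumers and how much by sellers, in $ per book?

Rewrite in direct form: qd = 390 − p and qs = 4p + 315.
Before the tax: set 390 − p = 4p + 315 → p* = $15, q* = 375.
With the tax collected from consumers, demand (in seller-price terms) shifts: qd = 390 − (p + 10).
New equilibrium: consumers pay $23, sellers receive $13, q = 367. (Wedge: pb − ps = 10.)
Burden on consumers: $8; on sellers: $2. (They sum to $10.)

Consumers bear $8 per book; sellers bear $2 per book.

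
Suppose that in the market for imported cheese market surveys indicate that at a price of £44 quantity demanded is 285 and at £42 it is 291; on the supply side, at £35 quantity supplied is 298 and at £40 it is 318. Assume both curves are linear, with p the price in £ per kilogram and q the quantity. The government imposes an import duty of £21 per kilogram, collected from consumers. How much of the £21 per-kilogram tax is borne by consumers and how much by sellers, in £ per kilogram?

Demand slope: (291 − 285)/(42 − 44) = -3, so qd = 417 − 3p.
Supply slope: (318 − 298)/(40 − 35) = 4, so qs = 4p + 158.
Before the tax: set 417 − 3p = 4p + 158 → p* = £37, q* = 306.
With the tax collected from consumers, demand (in seller-price terms) shifts: qd = 417 − 3(p + 21).
Solving gives q = 270 with consumers paying £49 and sellers receiving £28 (the £21 wedge).
Burden on consumers: £12; on sellers: £9. (They sum to £21.)

Consumers bear £12 per kilogram; sellers bear £9 per kilogram.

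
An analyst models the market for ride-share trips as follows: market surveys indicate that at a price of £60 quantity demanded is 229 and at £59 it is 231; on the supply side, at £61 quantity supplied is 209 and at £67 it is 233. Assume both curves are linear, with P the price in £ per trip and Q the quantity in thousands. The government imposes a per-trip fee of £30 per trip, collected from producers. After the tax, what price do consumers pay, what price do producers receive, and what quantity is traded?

Consumers pay £84; producers receive £54; quantity = 181.

Demand slope: (231 − 229)/(59 − 60) = -2, so Qd = 349 − 2P.
Supply slope: (233 − 209)/(67 − 61) = 4, so Qs = 4P − 35.
Before the tax: set 349 − 2P = 4P − 35 → P* = £64, Q* = 221.
With the tax collected from producers, supply shifts: Qs = 4(P − 30) − 35.
New equilibrium: consumers pay £84, producers receive £54, Q = 181. (Wedge: Pb − Ps = 30.)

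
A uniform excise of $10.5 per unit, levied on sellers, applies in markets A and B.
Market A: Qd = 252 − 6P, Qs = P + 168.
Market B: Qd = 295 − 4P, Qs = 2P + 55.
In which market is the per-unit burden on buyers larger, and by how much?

Market A: pre-tax P* = $12, Q* = 180; post-tax Q = 171; per-unit burden on buyers = $1.5.
Market B: pre-tax P* = $40, Q* = 135; post-tax Q = 121; per-unit burden on buyers = $3.5.
Difference: $1.5 vs $3.5 → market B is larger by $2.

Market B, by $2.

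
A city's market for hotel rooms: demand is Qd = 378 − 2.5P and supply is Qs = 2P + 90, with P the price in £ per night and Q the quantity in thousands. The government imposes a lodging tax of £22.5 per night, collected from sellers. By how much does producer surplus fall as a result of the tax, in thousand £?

Producer surplus falls by £2568.75 thousand.

Without the tax, 378 − 2.5P = 2P + 90 gives 4.5P = 288, so P* = £64 and Q* = 218.
With the tax collected from sellers, supply shifts: Qs = 2(P − 22.5) + 90.
Solving gives Q = 193 with buyers paying £74 and sellers receiving £51.5 (the £22.5 wedge).
ΔPS is the trapezoid between Q = 193 and Q = 218 of height £12.5: ½ · (218 + 193) · 12.5 = £2568.75.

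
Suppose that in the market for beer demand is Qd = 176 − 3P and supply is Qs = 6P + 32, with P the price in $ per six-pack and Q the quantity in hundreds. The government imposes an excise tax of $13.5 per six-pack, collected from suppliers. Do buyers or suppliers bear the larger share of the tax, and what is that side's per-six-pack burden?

Without the tax, 176 − 3P = 6P + 32 gives 9P = 144, so P* = $16 and Q* = 128.
With the tax collected from suppliers, supply shifts: Qs = 6(P − 13.5) + 32.
Solving gives Q = 101 with buyers paying $25 and suppliers receiving $11.5 (the $13.5 wedge).
Per-six-pack burden: buyers $9, suppliers $4.5.
Buyers take the larger share because demand is less price-elastic here (demand slope 3 vs supply slope 6).

Buyers bear the larger share: $9 per six-pack.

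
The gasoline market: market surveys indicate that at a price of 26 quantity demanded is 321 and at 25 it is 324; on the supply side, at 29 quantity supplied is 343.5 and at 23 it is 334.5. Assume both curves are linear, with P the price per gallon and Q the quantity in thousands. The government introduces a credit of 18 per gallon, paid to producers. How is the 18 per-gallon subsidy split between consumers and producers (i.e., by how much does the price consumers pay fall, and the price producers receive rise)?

Demand slope: (324 − 321)/(25 − 26) = -3, so Qd = 399 − 3P.
Supply slope: (334.5 − 343.5)/(23 − 29) = 1.5, so Qs = 1.5P + 300.
Without the subsidy, 399 − 3P = 1.5P + 300 gives 4.5P = 99, so P* = 22 and Q* = 333.
With a per-unit subsidy paid to producers, each receives P + 18 per unit sold, so supply becomes Qs = 1.5(P + 18) + 300.
New equilibrium: consumers pay 16, producers receive 34, Q = 351. (Wedge: Pb − Ps = −18.)
Gain to consumers: 6; to producers: 12. (They sum to 18.)

Consumers gain 6 per gallon; producers gain 12 per gallon.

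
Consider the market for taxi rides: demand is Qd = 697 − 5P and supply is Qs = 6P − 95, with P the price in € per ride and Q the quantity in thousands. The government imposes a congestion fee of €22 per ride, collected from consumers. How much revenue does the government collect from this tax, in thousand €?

Tax revenue = €6094 thousand.

Before the tax: set 697 − 5P = 6P − 95 → P* = €72, Q* = 337.
With the tax collected from consumers, demand (in seller-price terms) shifts: Qd = 697 − 5(P + 22).
New equilibrium: consumers pay €84, sellers receive €62, Q = 277. (Wedge: Pb − Ps = 22.)
Revenue = t · Q = 22 · 277 = €6094.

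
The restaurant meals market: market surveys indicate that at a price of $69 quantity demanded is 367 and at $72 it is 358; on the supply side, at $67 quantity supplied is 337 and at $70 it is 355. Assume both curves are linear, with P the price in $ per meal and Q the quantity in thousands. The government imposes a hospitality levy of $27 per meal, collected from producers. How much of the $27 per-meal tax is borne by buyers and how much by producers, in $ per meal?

Buyers bear $18 per meal; producers bear $9 per meal.

Demand slope: (358 − 367)/(72 − 69) = -3, so Qd = 574 − 3P.
Supply slope: (355 − 337)/(70 − 67) = 6, so Qs = 6P − 65.
Without the tax, 574 − 3P = 6P − 65 gives 9P = 639, so P* = $71 and Q* = 361.
With the tax collected from producers, supply shifts: Qs = 6(P − 27) − 65.
New equilibrium: buyers pay $89, producers receive $62, Q = 307. (Wedge: Pb − Ps = 27.)
Burden on buyers: $18; on producers: $9. (They sum to $27.)
The less price-elastic side of the market bears the larger share of a per-unit tax.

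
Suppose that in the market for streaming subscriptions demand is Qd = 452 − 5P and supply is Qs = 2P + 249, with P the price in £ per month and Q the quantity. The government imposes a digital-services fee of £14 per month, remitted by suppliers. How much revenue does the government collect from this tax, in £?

Tax revenue = £4018.

Without the tax, 452 − 5P = 2P + 249 gives 7P = 203, so P* = £29 and Q* = 307.
With the tax collected from suppliers, supply shifts: Qs = 2(P − 14) + 249.
New equilibrium: consumers pay £33, suppliers receive £19, Q = 287. (Wedge: Pb − Ps = 14.)
Revenue = t · Q = 14 · 287 = £4018.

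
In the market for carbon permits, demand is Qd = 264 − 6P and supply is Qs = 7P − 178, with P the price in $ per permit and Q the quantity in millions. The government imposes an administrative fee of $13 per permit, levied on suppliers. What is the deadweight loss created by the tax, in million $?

Without the tax, 264 − 6P = 7P − 178 gives 13P = 442, so P* = $34 and Q* = 60.
With the tax collected from suppliers, supply shifts: Qs = 7(P − 13) − 178.
New equilibrium: consumers pay $41, suppliers receive $28, Q = 18. (Wedge: Pb − Ps = 13.)
Quantity falls by |ΔQ| = |60 − 18| = 42.
DWL = ½ · t · |ΔQ| = ½ · 13 · 42 = $273.

Deadweight loss = $273 million.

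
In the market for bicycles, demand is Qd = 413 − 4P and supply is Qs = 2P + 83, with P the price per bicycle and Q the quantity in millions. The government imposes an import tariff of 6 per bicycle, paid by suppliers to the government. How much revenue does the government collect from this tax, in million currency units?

Without the tax, 413 − 4P = 2P + 83 gives 6P = 330, so P* = 55 and Q* = 193.
With the tax collected from suppliers, supply shifts: Qs = 2(P − 6) + 83.
New equilibrium: buyers pay 57, suppliers receive 51, Q = 185. (Wedge: Pb − Ps = 6.)
Revenue = t · Q = 6 · 185 = 1110.

Tax revenue = 1110 million.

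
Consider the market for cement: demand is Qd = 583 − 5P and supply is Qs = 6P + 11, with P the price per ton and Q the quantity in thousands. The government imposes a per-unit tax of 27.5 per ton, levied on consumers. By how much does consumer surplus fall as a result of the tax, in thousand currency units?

Consumer surplus falls by 4282.5 thousand.

Without the tax, 583 − 5P = 6P + 11 gives 11P = 572, so P* = 52 and Q* = 323.
With the tax collected from consumers, demand (in seller-price terms) shifts: Qd = 583 − 5(P + 27.5).
Solving gives Q = 248 with consumers paying 67 and suppliers receiving 39.5 (the 27.5 wedge).
ΔCS is the trapezoid between Q = 248 and Q = 323 of height 15: ½ · (323 + 248) · 15 = 4282.5.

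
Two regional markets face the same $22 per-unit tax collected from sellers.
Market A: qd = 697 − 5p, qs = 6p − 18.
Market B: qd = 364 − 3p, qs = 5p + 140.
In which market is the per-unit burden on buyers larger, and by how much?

Market B, by $1.75.

Market A: pre-tax p* = $65, q* = 372; post-tax q = 312; per-unit burden on buyers = $12.
Market B: pre-tax p* = $28, q* = 280; post-tax q = 238.75; per-unit burden on buyers = $13.75.
Difference: $12 vs $13.75 → market B is larger by $1.75.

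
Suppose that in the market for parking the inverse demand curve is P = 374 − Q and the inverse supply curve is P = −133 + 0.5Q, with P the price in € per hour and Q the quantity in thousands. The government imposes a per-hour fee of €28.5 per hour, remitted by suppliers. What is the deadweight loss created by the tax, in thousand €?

Inverting to Q(P) form: Qd = 374 − P; Qs = 2P + 266.
Before the tax: set 374 − P = 2P + 266 → P* = €36, Q* = 338.
With the tax collected from suppliers, supply shifts: Qs = 2(P − 28.5) + 266.
New equilibrium: consumers pay €55, suppliers receive €26.5, Q = 319. (Wedge: Pb − Ps = 28.5.)
Quantity falls by |ΔQ| = |338 − 319| = 19.
DWL = ½ · t · |ΔQ| = ½ · 28.5 · 19 = €270.75.

Deadweight loss = €270.75 thousand.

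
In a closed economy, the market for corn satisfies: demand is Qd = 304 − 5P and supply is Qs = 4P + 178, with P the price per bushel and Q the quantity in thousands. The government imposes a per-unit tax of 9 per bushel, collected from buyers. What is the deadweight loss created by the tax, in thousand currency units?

Deadweight loss = 90 thousand.

Without the tax, 304 − 5P = 4P + 178 gives 9P = 126, so P* = 14 and Q* = 234.
With the tax collected from buyers, demand (in seller-price terms) shifts: Qd = 304 − 5(P + 9).
New equilibrium: buyers pay 18, producers receive 9, Q = 214. (Wedge: Pb − Ps = 9.)
Quantity falls by |ΔQ| = |234 − 214| = 20.
DWL = ½ · t · |ΔQ| = ½ · 9 · 20 = 90.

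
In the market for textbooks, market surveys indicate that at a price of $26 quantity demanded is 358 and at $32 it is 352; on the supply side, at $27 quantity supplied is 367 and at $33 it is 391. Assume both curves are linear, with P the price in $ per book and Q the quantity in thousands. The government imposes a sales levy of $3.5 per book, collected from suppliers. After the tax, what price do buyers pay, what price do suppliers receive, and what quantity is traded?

Demand slope: (352 − 358)/(32 − 26) = -1, so Qd = 384 − P.
Supply slope: (391 − 367)/(33 − 27) = 4, so Qs = 4P + 259.
Before the tax: set 384 − P = 4P + 259 → P* = $25, Q* = 359.
With the tax collected from suppliers, supply shifts: Qs = 4(P − 3.5) + 259.
New equilibrium: buyers pay $27.8, suppliers receive $24.3, Q = 356.2. (Wedge: Pb − Ps = 3.5.)

Buyers pay $27.8; suppliers receive $24.3; quantity = 356.2.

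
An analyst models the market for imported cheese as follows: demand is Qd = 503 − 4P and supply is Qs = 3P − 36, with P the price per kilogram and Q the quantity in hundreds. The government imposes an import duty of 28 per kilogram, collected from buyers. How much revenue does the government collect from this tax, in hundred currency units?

Tax revenue = 4116 hundred.

Without the tax, 503 − 4P = 3P − 36 gives 7P = 539, so P* = 77 and Q* = 195.
With the tax collected from buyers, demand (in seller-price terms) shifts: Qd = 503 − 4(P + 28).
New equilibrium: buyers pay 89, producers receive 61, Q = 147. (Wedge: Pb − Ps = 28.)
Revenue = t · Q = 28 · 147 = 4116.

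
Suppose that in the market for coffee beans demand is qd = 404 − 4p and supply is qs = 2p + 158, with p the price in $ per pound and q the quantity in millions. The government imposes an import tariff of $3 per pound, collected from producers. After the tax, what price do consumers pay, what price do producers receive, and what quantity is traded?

Without the tax, 404 − 4p = 2p + 158 gives 6p = 246, so p* = $41 and q* = 240.
With the tax collected from producers, supply shifts: qs = 2(p − 3) + 158.
New equilibrium: consumers pay $42, producers receive $39, q = 236. (Wedge: pb − ps = 3.)
The less price-elastic side of the market bears the larger share of a per-unit tax.

Consumers pay $42; producers receive $39; quantity = 236.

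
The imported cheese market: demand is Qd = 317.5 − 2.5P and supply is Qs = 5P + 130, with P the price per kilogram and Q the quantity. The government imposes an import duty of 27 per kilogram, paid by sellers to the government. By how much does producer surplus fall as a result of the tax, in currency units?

Without the tax, 317.5 − 2.5P = 5P + 130 gives 7.5P = 187.5, so P* = 25 and Q* = 255.
With the tax collected from sellers, supply shifts: Qs = 5(P − 27) + 130.
Solving gives Q = 210 with buyers paying 43 and sellers receiving 16 (the 27 wedge).
ΔPS is the trapezoid between Q = 210 and Q = 255 of height 9: ½ · (255 + 210) · 9 = 2092.5.

Producer surplus falls by 2092.5.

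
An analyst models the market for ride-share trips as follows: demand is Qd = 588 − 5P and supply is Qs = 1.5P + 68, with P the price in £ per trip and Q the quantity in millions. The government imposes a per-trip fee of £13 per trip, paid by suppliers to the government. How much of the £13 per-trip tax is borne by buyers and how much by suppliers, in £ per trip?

Without the tax, 588 − 5P = 1.5P + 68 gives 6.5P = 520, so P* = £80 and Q* = 188.
With the tax collected from suppliers, supply shifts: Qs = 1.5(P − 13) + 68.
New equilibrium: buyers pay £83, suppliers receive £70, Q = 173. (Wedge: Pb − Ps = 13.)
Burden on buyers: £3; on suppliers: £10. (They sum to £13.)
The less price-elastic side of the market bears the larger share of a per-unit tax.

Buyers bear £3 per trip; suppliers bear £10 per trip.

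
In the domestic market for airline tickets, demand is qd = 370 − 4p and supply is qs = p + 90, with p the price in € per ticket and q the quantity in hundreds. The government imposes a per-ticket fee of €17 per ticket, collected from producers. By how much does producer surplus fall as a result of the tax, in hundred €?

Without the tax, 370 − 4p = p + 90 gives 5p = 280, so p* = €56 and q* = 146.
With the tax collected from producers, supply shifts: qs = (p − 17) + 90.
Solving gives q = 132.4 with consumers paying €59.4 and producers receiving €42.4 (the €17 wedge).
ΔPS is the trapezoid between Q = 132.4 and Q = 146 of height €13.6: ½ · (146 + 132.4) · 13.6 = €1893.12.

Producer surplus falls by €1893.12 hundred.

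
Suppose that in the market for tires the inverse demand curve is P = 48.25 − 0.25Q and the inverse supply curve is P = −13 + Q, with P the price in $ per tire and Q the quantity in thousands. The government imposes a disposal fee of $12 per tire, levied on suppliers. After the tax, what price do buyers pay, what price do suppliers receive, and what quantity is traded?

Buyers pay $38.4; suppliers receive $26.4; quantity = 39.4.

Rewrite in direct form: Qd = 193 − 4P and Qs = P + 13.
Before the tax: set 193 − 4P = P + 13 → P* = $36, Q* = 49.
With the tax collected from suppliers, supply shifts: Qs = (P − 12) + 13.
Solving gives Q = 39.4 with buyers paying $38.4 and suppliers receiving $26.4 (the $12 wedge).
The less price-elastic side of the market bears the larger share of a per-unit tax.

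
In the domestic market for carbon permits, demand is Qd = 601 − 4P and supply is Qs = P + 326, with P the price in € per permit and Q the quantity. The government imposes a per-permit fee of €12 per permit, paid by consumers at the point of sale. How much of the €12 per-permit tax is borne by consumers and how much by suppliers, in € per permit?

Consumers bear €2.4 per permit; suppliers bear €9.6 per permit.

Without the tax, 601 − 4P = P + 326 gives 5P = 275, so P* = €55 and Q* = 381.
With the tax collected from consumers, demand (in seller-price terms) shifts: Qd = 601 − 4(P + 12).
Solving gives Q = 371.4 with consumers paying €57.4 and suppliers receiving €45.4 (the €12 wedge).
Burden on consumers: €2.4; on suppliers: €9.6. (They sum to €12.)
The less price-elastic side of the market bears the larger share of a per-unit tax.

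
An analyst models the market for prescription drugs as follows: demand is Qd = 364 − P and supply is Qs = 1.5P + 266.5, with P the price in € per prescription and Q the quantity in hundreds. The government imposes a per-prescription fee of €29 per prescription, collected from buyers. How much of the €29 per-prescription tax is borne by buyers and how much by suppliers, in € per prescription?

Before the tax: set 364 − P = 1.5P + 266.5 → P* = €39, Q* = 325.
With the tax collected from buyers, demand (in seller-price terms) shifts: Qd = 364 − (P + 29).
New equilibrium: buyers pay €56.4, suppliers receive €27.4, Q = 307.6. (Wedge: Pb − Ps = 29.)
Burden on buyers: €17.4; on suppliers: €11.6. (They sum to €29.)
The less price-elastic side of the market bears the larger share of a per-unit tax.

Buyers bear €17.4 per prescription; suppliers bear €11.6 per prescription.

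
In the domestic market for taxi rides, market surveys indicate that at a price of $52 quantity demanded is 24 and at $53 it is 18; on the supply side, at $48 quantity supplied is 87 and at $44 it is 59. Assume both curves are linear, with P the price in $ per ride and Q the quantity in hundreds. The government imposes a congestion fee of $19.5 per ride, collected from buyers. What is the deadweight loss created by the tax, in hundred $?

Demand slope: (18 − 24)/(53 − 52) = -6, so Qd = 336 − 6P.
Supply slope: (59 − 87)/(44 − 48) = 7, so Qs = 7P − 249.
Before the tax: set 336 − 6P = 7P − 249 → P* = $45, Q* = 66.
With the tax collected from buyers, demand (in seller-price terms) shifts: Qd = 336 − 6(P + 19.5).
Solving gives Q = 3 with buyers paying $55.5 and suppliers receiving $36 (the $19.5 wedge).
Quantity falls by |ΔQ| = |66 − 3| = 63.
DWL = ½ · t · |ΔQ| = ½ · 19.5 · 63 = $614.25.

Deadweight loss = $614.25 hundred.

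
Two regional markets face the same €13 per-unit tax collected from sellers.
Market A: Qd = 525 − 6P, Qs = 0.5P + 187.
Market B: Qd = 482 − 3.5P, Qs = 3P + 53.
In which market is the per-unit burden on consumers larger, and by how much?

Market B, by €5.

Market A: pre-tax P* = €52, Q* = 213; post-tax Q = 207; per-unit burden on consumers = €1.
Market B: pre-tax P* = €66, Q* = 251; post-tax Q = 230; per-unit burden on consumers = €6.
Difference: €1 vs €6 → market B is larger by €5.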